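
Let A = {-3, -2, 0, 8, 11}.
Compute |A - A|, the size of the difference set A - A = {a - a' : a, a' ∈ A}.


A - A = {a - a' : a, a' ∈ A}; |A| = 5.
Bounds: 2|A|-1 ≤ |A - A| ≤ |A|² - |A| + 1, i.e. 9 ≤ |A - A| ≤ 21.
Note: 0 ∈ A - A always (from a - a). The set is symmetric: if d ∈ A - A then -d ∈ A - A.
Enumerate nonzero differences d = a - a' with a > a' (then include -d):
Positive differences: {1, 2, 3, 8, 10, 11, 13, 14}
Full difference set: {0} ∪ (positive diffs) ∪ (negative diffs).
|A - A| = 1 + 2·8 = 17 (matches direct enumeration: 17).

|A - A| = 17


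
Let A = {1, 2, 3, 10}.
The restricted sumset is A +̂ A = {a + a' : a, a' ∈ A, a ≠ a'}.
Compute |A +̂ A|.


Restricted sumset: A +̂ A = {a + a' : a ∈ A, a' ∈ A, a ≠ a'}.
Equivalently, take A + A and drop any sum 2a that is achievable ONLY as a + a for a ∈ A (i.e. sums representable only with equal summands).
Enumerate pairs (a, a') with a < a' (symmetric, so each unordered pair gives one sum; this covers all a ≠ a'):
  1 + 2 = 3
  1 + 3 = 4
  1 + 10 = 11
  2 + 3 = 5
  2 + 10 = 12
  3 + 10 = 13
Collected distinct sums: {3, 4, 5, 11, 12, 13}
|A +̂ A| = 6
(Reference bound: |A +̂ A| ≥ 2|A| - 3 for |A| ≥ 2, with |A| = 4 giving ≥ 5.)

|A +̂ A| = 6


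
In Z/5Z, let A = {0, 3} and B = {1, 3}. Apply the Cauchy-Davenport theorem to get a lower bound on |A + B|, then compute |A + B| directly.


Cauchy-Davenport: |A + B| ≥ min(p, |A| + |B| - 1) for A, B nonempty in Z/pZ.
|A| = 2, |B| = 2, p = 5.
CD lower bound = min(5, 2 + 2 - 1) = min(5, 3) = 3.
Compute A + B mod 5 directly:
a = 0: 0+1=1, 0+3=3
a = 3: 3+1=4, 3+3=1
A + B = {1, 3, 4}, so |A + B| = 3.
Verify: 3 ≥ 3? Yes ✓.

CD lower bound = 3, actual |A + B| = 3.


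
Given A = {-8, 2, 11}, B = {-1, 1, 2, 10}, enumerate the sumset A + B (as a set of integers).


A + B = {a + b : a ∈ A, b ∈ B}.
Enumerate all |A|·|B| = 3·4 = 12 pairs (a, b) and collect distinct sums.
a = -8: -8+-1=-9, -8+1=-7, -8+2=-6, -8+10=2
a = 2: 2+-1=1, 2+1=3, 2+2=4, 2+10=12
a = 11: 11+-1=10, 11+1=12, 11+2=13, 11+10=21
Collecting distinct sums: A + B = {-9, -7, -6, 1, 2, 3, 4, 10, 12, 13, 21}
|A + B| = 11

A + B = {-9, -7, -6, 1, 2, 3, 4, 10, 12, 13, 21}


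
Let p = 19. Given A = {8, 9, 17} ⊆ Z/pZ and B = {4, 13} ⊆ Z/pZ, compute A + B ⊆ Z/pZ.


Work in Z/19Z: reduce every sum a + b modulo 19.
Enumerate all 6 pairs:
a = 8: 8+4=12, 8+13=2
a = 9: 9+4=13, 9+13=3
a = 17: 17+4=2, 17+13=11
Distinct residues collected: {2, 3, 11, 12, 13}
|A + B| = 5 (out of 19 total residues).

A + B = {2, 3, 11, 12, 13}


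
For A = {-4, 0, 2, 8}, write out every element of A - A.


A - A = {a - a' : a, a' ∈ A}.
Compute a - a' for each ordered pair (a, a'):
a = -4: -4--4=0, -4-0=-4, -4-2=-6, -4-8=-12
a = 0: 0--4=4, 0-0=0, 0-2=-2, 0-8=-8
a = 2: 2--4=6, 2-0=2, 2-2=0, 2-8=-6
a = 8: 8--4=12, 8-0=8, 8-2=6, 8-8=0
Collecting distinct values (and noting 0 appears from a-a):
A - A = {-12, -8, -6, -4, -2, 0, 2, 4, 6, 8, 12}
|A - A| = 11

A - A = {-12, -8, -6, -4, -2, 0, 2, 4, 6, 8, 12}


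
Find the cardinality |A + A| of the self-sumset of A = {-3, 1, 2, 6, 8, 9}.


A + A = {a + a' : a, a' ∈ A}; |A| = 6.
General bounds: 2|A| - 1 ≤ |A + A| ≤ |A|(|A|+1)/2, i.e. 11 ≤ |A + A| ≤ 21.
Lower bound 2|A|-1 is attained iff A is an arithmetic progression.
Enumerate sums a + a' for a ≤ a' (symmetric, so this suffices):
a = -3: -3+-3=-6, -3+1=-2, -3+2=-1, -3+6=3, -3+8=5, -3+9=6
a = 1: 1+1=2, 1+2=3, 1+6=7, 1+8=9, 1+9=10
a = 2: 2+2=4, 2+6=8, 2+8=10, 2+9=11
a = 6: 6+6=12, 6+8=14, 6+9=15
a = 8: 8+8=16, 8+9=17
a = 9: 9+9=18
Distinct sums: {-6, -2, -1, 2, 3, 4, 5, 6, 7, 8, 9, 10, 11, 12, 14, 15, 16, 17, 18}
|A + A| = 19

|A + A| = 19


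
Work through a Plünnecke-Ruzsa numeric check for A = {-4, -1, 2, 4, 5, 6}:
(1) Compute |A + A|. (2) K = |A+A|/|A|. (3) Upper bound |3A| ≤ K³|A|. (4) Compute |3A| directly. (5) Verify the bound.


|A| = 6.
Step 1: Compute A + A by enumerating all 36 pairs.
A + A = {-8, -5, -2, 0, 1, 2, 3, 4, 5, 6, 7, 8, 9, 10, 11, 12}, so |A + A| = 16.
Step 2: Doubling constant K = |A + A|/|A| = 16/6 = 16/6 ≈ 2.6667.
Step 3: Plünnecke-Ruzsa gives |3A| ≤ K³·|A| = (2.6667)³ · 6 ≈ 113.7778.
Step 4: Compute 3A = A + A + A directly by enumerating all triples (a,b,c) ∈ A³; |3A| = 26.
Step 5: Check 26 ≤ 113.7778? Yes ✓.

K = 16/6, Plünnecke-Ruzsa bound K³|A| ≈ 113.7778, |3A| = 26, inequality holds.


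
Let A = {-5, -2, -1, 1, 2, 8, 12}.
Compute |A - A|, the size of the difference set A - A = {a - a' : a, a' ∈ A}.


A - A = {a - a' : a, a' ∈ A}; |A| = 7.
Bounds: 2|A|-1 ≤ |A - A| ≤ |A|² - |A| + 1, i.e. 13 ≤ |A - A| ≤ 43.
Note: 0 ∈ A - A always (from a - a). The set is symmetric: if d ∈ A - A then -d ∈ A - A.
Enumerate nonzero differences d = a - a' with a > a' (then include -d):
Positive differences: {1, 2, 3, 4, 6, 7, 9, 10, 11, 13, 14, 17}
Full difference set: {0} ∪ (positive diffs) ∪ (negative diffs).
|A - A| = 1 + 2·12 = 25 (matches direct enumeration: 25).

|A - A| = 25


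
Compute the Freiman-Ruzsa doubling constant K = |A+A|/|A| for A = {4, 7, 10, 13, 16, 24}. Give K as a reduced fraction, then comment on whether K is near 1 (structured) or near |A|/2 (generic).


|A| = 6.
Compute A + A by enumerating all 36 pairs.
A + A = {8, 11, 14, 17, 20, 23, 26, 28, 29, 31, 32, 34, 37, 40, 48}, so |A + A| = 15.
K = |A + A| / |A| = 15/6 = 5/2 ≈ 2.5000.
Reference: AP of size 6 gives K = 11/6 ≈ 1.8333; a fully generic set of size 6 gives K ≈ 3.5000.

|A| = 6, |A + A| = 15, K = 15/6 = 5/2.


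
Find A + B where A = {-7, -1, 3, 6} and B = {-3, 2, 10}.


A + B = {a + b : a ∈ A, b ∈ B}.
Enumerate all |A|·|B| = 4·3 = 12 pairs (a, b) and collect distinct sums.
a = -7: -7+-3=-10, -7+2=-5, -7+10=3
a = -1: -1+-3=-4, -1+2=1, -1+10=9
a = 3: 3+-3=0, 3+2=5, 3+10=13
a = 6: 6+-3=3, 6+2=8, 6+10=16
Collecting distinct sums: A + B = {-10, -5, -4, 0, 1, 3, 5, 8, 9, 13, 16}
|A + B| = 11

A + B = {-10, -5, -4, 0, 1, 3, 5, 8, 9, 13, 16}


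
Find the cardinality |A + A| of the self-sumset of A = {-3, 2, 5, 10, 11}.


A + A = {a + a' : a, a' ∈ A}; |A| = 5.
General bounds: 2|A| - 1 ≤ |A + A| ≤ |A|(|A|+1)/2, i.e. 9 ≤ |A + A| ≤ 15.
Lower bound 2|A|-1 is attained iff A is an arithmetic progression.
Enumerate sums a + a' for a ≤ a' (symmetric, so this suffices):
a = -3: -3+-3=-6, -3+2=-1, -3+5=2, -3+10=7, -3+11=8
a = 2: 2+2=4, 2+5=7, 2+10=12, 2+11=13
a = 5: 5+5=10, 5+10=15, 5+11=16
a = 10: 10+10=20, 10+11=21
a = 11: 11+11=22
Distinct sums: {-6, -1, 2, 4, 7, 8, 10, 12, 13, 15, 16, 20, 21, 22}
|A + A| = 14

|A + A| = 14


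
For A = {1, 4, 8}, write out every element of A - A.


A - A = {a - a' : a, a' ∈ A}.
Compute a - a' for each ordered pair (a, a'):
a = 1: 1-1=0, 1-4=-3, 1-8=-7
a = 4: 4-1=3, 4-4=0, 4-8=-4
a = 8: 8-1=7, 8-4=4, 8-8=0
Collecting distinct values (and noting 0 appears from a-a):
A - A = {-7, -4, -3, 0, 3, 4, 7}
|A - A| = 7

A - A = {-7, -4, -3, 0, 3, 4, 7}


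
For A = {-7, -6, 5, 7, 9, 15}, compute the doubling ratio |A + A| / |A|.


|A| = 6.
Compute A + A by enumerating all 36 pairs.
A + A = {-14, -13, -12, -2, -1, 0, 1, 2, 3, 8, 9, 10, 12, 14, 16, 18, 20, 22, 24, 30}, so |A + A| = 20.
K = |A + A| / |A| = 20/6 = 10/3 ≈ 3.3333.
Reference: AP of size 6 gives K = 11/6 ≈ 1.8333; a fully generic set of size 6 gives K ≈ 3.5000.

|A| = 6, |A + A| = 20, K = 20/6 = 10/3.


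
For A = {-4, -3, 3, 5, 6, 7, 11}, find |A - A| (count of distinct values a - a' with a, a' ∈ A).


A - A = {a - a' : a, a' ∈ A}; |A| = 7.
Bounds: 2|A|-1 ≤ |A - A| ≤ |A|² - |A| + 1, i.e. 13 ≤ |A - A| ≤ 43.
Note: 0 ∈ A - A always (from a - a). The set is symmetric: if d ∈ A - A then -d ∈ A - A.
Enumerate nonzero differences d = a - a' with a > a' (then include -d):
Positive differences: {1, 2, 3, 4, 5, 6, 7, 8, 9, 10, 11, 14, 15}
Full difference set: {0} ∪ (positive diffs) ∪ (negative diffs).
|A - A| = 1 + 2·13 = 27 (matches direct enumeration: 27).

|A - A| = 27


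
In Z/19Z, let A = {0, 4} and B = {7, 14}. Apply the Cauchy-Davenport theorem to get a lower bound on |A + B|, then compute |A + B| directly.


Cauchy-Davenport: |A + B| ≥ min(p, |A| + |B| - 1) for A, B nonempty in Z/pZ.
|A| = 2, |B| = 2, p = 19.
CD lower bound = min(19, 2 + 2 - 1) = min(19, 3) = 3.
Compute A + B mod 19 directly:
a = 0: 0+7=7, 0+14=14
a = 4: 4+7=11, 4+14=18
A + B = {7, 11, 14, 18}, so |A + B| = 4.
Verify: 4 ≥ 3? Yes ✓.

CD lower bound = 3, actual |A + B| = 4.


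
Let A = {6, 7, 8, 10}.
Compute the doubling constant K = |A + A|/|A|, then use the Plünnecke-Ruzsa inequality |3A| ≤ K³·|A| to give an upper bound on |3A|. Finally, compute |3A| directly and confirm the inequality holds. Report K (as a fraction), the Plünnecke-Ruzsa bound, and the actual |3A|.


|A| = 4.
Step 1: Compute A + A by enumerating all 16 pairs.
A + A = {12, 13, 14, 15, 16, 17, 18, 20}, so |A + A| = 8.
Step 2: Doubling constant K = |A + A|/|A| = 8/4 = 8/4 ≈ 2.0000.
Step 3: Plünnecke-Ruzsa gives |3A| ≤ K³·|A| = (2.0000)³ · 4 ≈ 32.0000.
Step 4: Compute 3A = A + A + A directly by enumerating all triples (a,b,c) ∈ A³; |3A| = 12.
Step 5: Check 12 ≤ 32.0000? Yes ✓.

K = 8/4, Plünnecke-Ruzsa bound K³|A| ≈ 32.0000, |3A| = 12, inequality holds.


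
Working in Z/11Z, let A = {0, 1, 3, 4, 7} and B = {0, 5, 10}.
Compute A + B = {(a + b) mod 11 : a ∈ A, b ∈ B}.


Work in Z/11Z: reduce every sum a + b modulo 11.
Enumerate all 15 pairs:
a = 0: 0+0=0, 0+5=5, 0+10=10
a = 1: 1+0=1, 1+5=6, 1+10=0
a = 3: 3+0=3, 3+5=8, 3+10=2
a = 4: 4+0=4, 4+5=9, 4+10=3
a = 7: 7+0=7, 7+5=1, 7+10=6
Distinct residues collected: {0, 1, 2, 3, 4, 5, 6, 7, 8, 9, 10}
|A + B| = 11 (out of 11 total residues).

A + B = {0, 1, 2, 3, 4, 5, 6, 7, 8, 9, 10}


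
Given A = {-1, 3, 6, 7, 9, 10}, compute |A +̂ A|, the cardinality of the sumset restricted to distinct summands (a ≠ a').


Restricted sumset: A +̂ A = {a + a' : a ∈ A, a' ∈ A, a ≠ a'}.
Equivalently, take A + A and drop any sum 2a that is achievable ONLY as a + a for a ∈ A (i.e. sums representable only with equal summands).
Enumerate pairs (a, a') with a < a' (symmetric, so each unordered pair gives one sum; this covers all a ≠ a'):
  -1 + 3 = 2
  -1 + 6 = 5
  -1 + 7 = 6
  -1 + 9 = 8
  -1 + 10 = 9
  3 + 6 = 9
  3 + 7 = 10
  3 + 9 = 12
  3 + 10 = 13
  6 + 7 = 13
  6 + 9 = 15
  6 + 10 = 16
  7 + 9 = 16
  7 + 10 = 17
  9 + 10 = 19
Collected distinct sums: {2, 5, 6, 8, 9, 10, 12, 13, 15, 16, 17, 19}
|A +̂ A| = 12
(Reference bound: |A +̂ A| ≥ 2|A| - 3 for |A| ≥ 2, with |A| = 6 giving ≥ 9.)

|A +̂ A| = 12


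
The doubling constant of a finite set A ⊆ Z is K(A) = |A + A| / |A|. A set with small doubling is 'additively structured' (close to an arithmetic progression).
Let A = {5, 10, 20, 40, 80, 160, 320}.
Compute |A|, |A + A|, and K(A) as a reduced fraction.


|A| = 7.
Compute A + A by enumerating all 49 pairs.
A + A = {10, 15, 20, 25, 30, 40, 45, 50, 60, 80, 85, 90, 100, 120, 160, 165, 170, 180, 200, 240, 320, 325, 330, 340, 360, 400, 480, 640}, so |A + A| = 28.
K = |A + A| / |A| = 28/7 = 4/1 ≈ 4.0000.
Reference: AP of size 7 gives K = 13/7 ≈ 1.8571; a fully generic set of size 7 gives K ≈ 4.0000.

|A| = 7, |A + A| = 28, K = 28/7 = 4/1.


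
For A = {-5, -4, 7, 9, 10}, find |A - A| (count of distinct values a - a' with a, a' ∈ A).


A - A = {a - a' : a, a' ∈ A}; |A| = 5.
Bounds: 2|A|-1 ≤ |A - A| ≤ |A|² - |A| + 1, i.e. 9 ≤ |A - A| ≤ 21.
Note: 0 ∈ A - A always (from a - a). The set is symmetric: if d ∈ A - A then -d ∈ A - A.
Enumerate nonzero differences d = a - a' with a > a' (then include -d):
Positive differences: {1, 2, 3, 11, 12, 13, 14, 15}
Full difference set: {0} ∪ (positive diffs) ∪ (negative diffs).
|A - A| = 1 + 2·8 = 17 (matches direct enumeration: 17).

|A - A| = 17


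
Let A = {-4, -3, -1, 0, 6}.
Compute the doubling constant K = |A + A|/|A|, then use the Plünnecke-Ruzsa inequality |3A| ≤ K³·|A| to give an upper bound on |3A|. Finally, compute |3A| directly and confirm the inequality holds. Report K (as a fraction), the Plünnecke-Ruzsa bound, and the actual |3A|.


|A| = 5.
Step 1: Compute A + A by enumerating all 25 pairs.
A + A = {-8, -7, -6, -5, -4, -3, -2, -1, 0, 2, 3, 5, 6, 12}, so |A + A| = 14.
Step 2: Doubling constant K = |A + A|/|A| = 14/5 = 14/5 ≈ 2.8000.
Step 3: Plünnecke-Ruzsa gives |3A| ≤ K³·|A| = (2.8000)³ · 5 ≈ 109.7600.
Step 4: Compute 3A = A + A + A directly by enumerating all triples (a,b,c) ∈ A³; |3A| = 24.
Step 5: Check 24 ≤ 109.7600? Yes ✓.

K = 14/5, Plünnecke-Ruzsa bound K³|A| ≈ 109.7600, |3A| = 24, inequality holds.


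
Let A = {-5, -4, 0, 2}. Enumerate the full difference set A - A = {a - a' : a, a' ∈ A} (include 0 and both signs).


A - A = {a - a' : a, a' ∈ A}.
Compute a - a' for each ordered pair (a, a'):
a = -5: -5--5=0, -5--4=-1, -5-0=-5, -5-2=-7
a = -4: -4--5=1, -4--4=0, -4-0=-4, -4-2=-6
a = 0: 0--5=5, 0--4=4, 0-0=0, 0-2=-2
a = 2: 2--5=7, 2--4=6, 2-0=2, 2-2=0
Collecting distinct values (and noting 0 appears from a-a):
A - A = {-7, -6, -5, -4, -2, -1, 0, 1, 2, 4, 5, 6, 7}
|A - A| = 13

A - A = {-7, -6, -5, -4, -2, -1, 0, 1, 2, 4, 5, 6, 7}


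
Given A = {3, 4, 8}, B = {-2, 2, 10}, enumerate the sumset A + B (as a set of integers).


A + B = {a + b : a ∈ A, b ∈ B}.
Enumerate all |A|·|B| = 3·3 = 9 pairs (a, b) and collect distinct sums.
a = 3: 3+-2=1, 3+2=5, 3+10=13
a = 4: 4+-2=2, 4+2=6, 4+10=14
a = 8: 8+-2=6, 8+2=10, 8+10=18
Collecting distinct sums: A + B = {1, 2, 5, 6, 10, 13, 14, 18}
|A + B| = 8

A + B = {1, 2, 5, 6, 10, 13, 14, 18}


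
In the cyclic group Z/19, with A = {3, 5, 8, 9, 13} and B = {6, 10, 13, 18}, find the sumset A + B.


Work in Z/19Z: reduce every sum a + b modulo 19.
Enumerate all 20 pairs:
a = 3: 3+6=9, 3+10=13, 3+13=16, 3+18=2
a = 5: 5+6=11, 5+10=15, 5+13=18, 5+18=4
a = 8: 8+6=14, 8+10=18, 8+13=2, 8+18=7
a = 9: 9+6=15, 9+10=0, 9+13=3, 9+18=8
a = 13: 13+6=0, 13+10=4, 13+13=7, 13+18=12
Distinct residues collected: {0, 2, 3, 4, 7, 8, 9, 11, 12, 13, 14, 15, 16, 18}
|A + B| = 14 (out of 19 total residues).

A + B = {0, 2, 3, 4, 7, 8, 9, 11, 12, 13, 14, 15, 16, 18}


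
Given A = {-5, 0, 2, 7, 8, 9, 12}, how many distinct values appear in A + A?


A + A = {a + a' : a, a' ∈ A}; |A| = 7.
General bounds: 2|A| - 1 ≤ |A + A| ≤ |A|(|A|+1)/2, i.e. 13 ≤ |A + A| ≤ 28.
Lower bound 2|A|-1 is attained iff A is an arithmetic progression.
Enumerate sums a + a' for a ≤ a' (symmetric, so this suffices):
a = -5: -5+-5=-10, -5+0=-5, -5+2=-3, -5+7=2, -5+8=3, -5+9=4, -5+12=7
a = 0: 0+0=0, 0+2=2, 0+7=7, 0+8=8, 0+9=9, 0+12=12
a = 2: 2+2=4, 2+7=9, 2+8=10, 2+9=11, 2+12=14
a = 7: 7+7=14, 7+8=15, 7+9=16, 7+12=19
a = 8: 8+8=16, 8+9=17, 8+12=20
a = 9: 9+9=18, 9+12=21
a = 12: 12+12=24
Distinct sums: {-10, -5, -3, 0, 2, 3, 4, 7, 8, 9, 10, 11, 12, 14, 15, 16, 17, 18, 19, 20, 21, 24}
|A + A| = 22

|A + A| = 22


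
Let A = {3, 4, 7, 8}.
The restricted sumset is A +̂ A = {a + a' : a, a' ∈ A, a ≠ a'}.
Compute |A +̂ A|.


Restricted sumset: A +̂ A = {a + a' : a ∈ A, a' ∈ A, a ≠ a'}.
Equivalently, take A + A and drop any sum 2a that is achievable ONLY as a + a for a ∈ A (i.e. sums representable only with equal summands).
Enumerate pairs (a, a') with a < a' (symmetric, so each unordered pair gives one sum; this covers all a ≠ a'):
  3 + 4 = 7
  3 + 7 = 10
  3 + 8 = 11
  4 + 7 = 11
  4 + 8 = 12
  7 + 8 = 15
Collected distinct sums: {7, 10, 11, 12, 15}
|A +̂ A| = 5
(Reference bound: |A +̂ A| ≥ 2|A| - 3 for |A| ≥ 2, with |A| = 4 giving ≥ 5.)

|A +̂ A| = 5


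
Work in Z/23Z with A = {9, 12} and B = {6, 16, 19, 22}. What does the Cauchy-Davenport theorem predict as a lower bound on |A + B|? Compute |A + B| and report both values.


Cauchy-Davenport: |A + B| ≥ min(p, |A| + |B| - 1) for A, B nonempty in Z/pZ.
|A| = 2, |B| = 4, p = 23.
CD lower bound = min(23, 2 + 4 - 1) = min(23, 5) = 5.
Compute A + B mod 23 directly:
a = 9: 9+6=15, 9+16=2, 9+19=5, 9+22=8
a = 12: 12+6=18, 12+16=5, 12+19=8, 12+22=11
A + B = {2, 5, 8, 11, 15, 18}, so |A + B| = 6.
Verify: 6 ≥ 5? Yes ✓.

CD lower bound = 5, actual |A + B| = 6.


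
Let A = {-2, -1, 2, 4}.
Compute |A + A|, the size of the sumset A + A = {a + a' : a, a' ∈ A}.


A + A = {a + a' : a, a' ∈ A}; |A| = 4.
General bounds: 2|A| - 1 ≤ |A + A| ≤ |A|(|A|+1)/2, i.e. 7 ≤ |A + A| ≤ 10.
Lower bound 2|A|-1 is attained iff A is an arithmetic progression.
Enumerate sums a + a' for a ≤ a' (symmetric, so this suffices):
a = -2: -2+-2=-4, -2+-1=-3, -2+2=0, -2+4=2
a = -1: -1+-1=-2, -1+2=1, -1+4=3
a = 2: 2+2=4, 2+4=6
a = 4: 4+4=8
Distinct sums: {-4, -3, -2, 0, 1, 2, 3, 4, 6, 8}
|A + A| = 10

|A + A| = 10


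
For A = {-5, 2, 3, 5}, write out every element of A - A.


A - A = {a - a' : a, a' ∈ A}.
Compute a - a' for each ordered pair (a, a'):
a = -5: -5--5=0, -5-2=-7, -5-3=-8, -5-5=-10
a = 2: 2--5=7, 2-2=0, 2-3=-1, 2-5=-3
a = 3: 3--5=8, 3-2=1, 3-3=0, 3-5=-2
a = 5: 5--5=10, 5-2=3, 5-3=2, 5-5=0
Collecting distinct values (and noting 0 appears from a-a):
A - A = {-10, -8, -7, -3, -2, -1, 0, 1, 2, 3, 7, 8, 10}
|A - A| = 13

A - A = {-10, -8, -7, -3, -2, -1, 0, 1, 2, 3, 7, 8, 10}


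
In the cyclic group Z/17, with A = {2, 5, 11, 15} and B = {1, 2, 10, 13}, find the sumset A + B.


Work in Z/17Z: reduce every sum a + b modulo 17.
Enumerate all 16 pairs:
a = 2: 2+1=3, 2+2=4, 2+10=12, 2+13=15
a = 5: 5+1=6, 5+2=7, 5+10=15, 5+13=1
a = 11: 11+1=12, 11+2=13, 11+10=4, 11+13=7
a = 15: 15+1=16, 15+2=0, 15+10=8, 15+13=11
Distinct residues collected: {0, 1, 3, 4, 6, 7, 8, 11, 12, 13, 15, 16}
|A + B| = 12 (out of 17 total residues).

A + B = {0, 1, 3, 4, 6, 7, 8, 11, 12, 13, 15, 16}


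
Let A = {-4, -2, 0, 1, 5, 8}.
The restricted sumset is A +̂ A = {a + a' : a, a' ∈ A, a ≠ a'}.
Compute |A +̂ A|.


Restricted sumset: A +̂ A = {a + a' : a ∈ A, a' ∈ A, a ≠ a'}.
Equivalently, take A + A and drop any sum 2a that is achievable ONLY as a + a for a ∈ A (i.e. sums representable only with equal summands).
Enumerate pairs (a, a') with a < a' (symmetric, so each unordered pair gives one sum; this covers all a ≠ a'):
  -4 + -2 = -6
  -4 + 0 = -4
  -4 + 1 = -3
  -4 + 5 = 1
  -4 + 8 = 4
  -2 + 0 = -2
  -2 + 1 = -1
  -2 + 5 = 3
  -2 + 8 = 6
  0 + 1 = 1
  0 + 5 = 5
  0 + 8 = 8
  1 + 5 = 6
  1 + 8 = 9
  5 + 8 = 13
Collected distinct sums: {-6, -4, -3, -2, -1, 1, 3, 4, 5, 6, 8, 9, 13}
|A +̂ A| = 13
(Reference bound: |A +̂ A| ≥ 2|A| - 3 for |A| ≥ 2, with |A| = 6 giving ≥ 9.)

|A +̂ A| = 13


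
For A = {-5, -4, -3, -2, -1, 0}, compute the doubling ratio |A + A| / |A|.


|A| = 6.
Compute A + A by enumerating all 36 pairs.
A + A = {-10, -9, -8, -7, -6, -5, -4, -3, -2, -1, 0}, so |A + A| = 11.
K = |A + A| / |A| = 11/6 (already in lowest terms) ≈ 1.8333.
Reference: AP of size 6 gives K = 11/6 ≈ 1.8333; a fully generic set of size 6 gives K ≈ 3.5000.

|A| = 6, |A + A| = 11, K = 11/6.


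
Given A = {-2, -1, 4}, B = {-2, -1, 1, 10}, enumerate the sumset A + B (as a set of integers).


A + B = {a + b : a ∈ A, b ∈ B}.
Enumerate all |A|·|B| = 3·4 = 12 pairs (a, b) and collect distinct sums.
a = -2: -2+-2=-4, -2+-1=-3, -2+1=-1, -2+10=8
a = -1: -1+-2=-3, -1+-1=-2, -1+1=0, -1+10=9
a = 4: 4+-2=2, 4+-1=3, 4+1=5, 4+10=14
Collecting distinct sums: A + B = {-4, -3, -2, -1, 0, 2, 3, 5, 8, 9, 14}
|A + B| = 11

A + B = {-4, -3, -2, -1, 0, 2, 3, 5, 8, 9, 14}


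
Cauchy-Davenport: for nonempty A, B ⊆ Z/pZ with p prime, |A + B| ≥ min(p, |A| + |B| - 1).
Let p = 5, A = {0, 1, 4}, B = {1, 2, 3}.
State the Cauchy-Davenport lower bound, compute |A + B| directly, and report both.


Cauchy-Davenport: |A + B| ≥ min(p, |A| + |B| - 1) for A, B nonempty in Z/pZ.
|A| = 3, |B| = 3, p = 5.
CD lower bound = min(5, 3 + 3 - 1) = min(5, 5) = 5.
Compute A + B mod 5 directly:
a = 0: 0+1=1, 0+2=2, 0+3=3
a = 1: 1+1=2, 1+2=3, 1+3=4
a = 4: 4+1=0, 4+2=1, 4+3=2
A + B = {0, 1, 2, 3, 4}, so |A + B| = 5.
Verify: 5 ≥ 5? Yes ✓.

CD lower bound = 5, actual |A + B| = 5.


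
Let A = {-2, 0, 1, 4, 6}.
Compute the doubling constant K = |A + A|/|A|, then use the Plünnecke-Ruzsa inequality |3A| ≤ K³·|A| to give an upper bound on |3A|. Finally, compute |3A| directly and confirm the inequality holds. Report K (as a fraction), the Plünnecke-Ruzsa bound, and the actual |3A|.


|A| = 5.
Step 1: Compute A + A by enumerating all 25 pairs.
A + A = {-4, -2, -1, 0, 1, 2, 4, 5, 6, 7, 8, 10, 12}, so |A + A| = 13.
Step 2: Doubling constant K = |A + A|/|A| = 13/5 = 13/5 ≈ 2.6000.
Step 3: Plünnecke-Ruzsa gives |3A| ≤ K³·|A| = (2.6000)³ · 5 ≈ 87.8800.
Step 4: Compute 3A = A + A + A directly by enumerating all triples (a,b,c) ∈ A³; |3A| = 22.
Step 5: Check 22 ≤ 87.8800? Yes ✓.

K = 13/5, Plünnecke-Ruzsa bound K³|A| ≈ 87.8800, |3A| = 22, inequality holds.


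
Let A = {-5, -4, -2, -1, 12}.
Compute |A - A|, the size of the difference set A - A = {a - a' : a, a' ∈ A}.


A - A = {a - a' : a, a' ∈ A}; |A| = 5.
Bounds: 2|A|-1 ≤ |A - A| ≤ |A|² - |A| + 1, i.e. 9 ≤ |A - A| ≤ 21.
Note: 0 ∈ A - A always (from a - a). The set is symmetric: if d ∈ A - A then -d ∈ A - A.
Enumerate nonzero differences d = a - a' with a > a' (then include -d):
Positive differences: {1, 2, 3, 4, 13, 14, 16, 17}
Full difference set: {0} ∪ (positive diffs) ∪ (negative diffs).
|A - A| = 1 + 2·8 = 17 (matches direct enumeration: 17).

|A - A| = 17


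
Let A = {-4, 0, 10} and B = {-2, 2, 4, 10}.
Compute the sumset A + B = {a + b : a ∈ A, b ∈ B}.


A + B = {a + b : a ∈ A, b ∈ B}.
Enumerate all |A|·|B| = 3·4 = 12 pairs (a, b) and collect distinct sums.
a = -4: -4+-2=-6, -4+2=-2, -4+4=0, -4+10=6
a = 0: 0+-2=-2, 0+2=2, 0+4=4, 0+10=10
a = 10: 10+-2=8, 10+2=12, 10+4=14, 10+10=20
Collecting distinct sums: A + B = {-6, -2, 0, 2, 4, 6, 8, 10, 12, 14, 20}
|A + B| = 11

A + B = {-6, -2, 0, 2, 4, 6, 8, 10, 12, 14, 20}


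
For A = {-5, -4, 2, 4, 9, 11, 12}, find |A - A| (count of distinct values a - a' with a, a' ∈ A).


A - A = {a - a' : a, a' ∈ A}; |A| = 7.
Bounds: 2|A|-1 ≤ |A - A| ≤ |A|² - |A| + 1, i.e. 13 ≤ |A - A| ≤ 43.
Note: 0 ∈ A - A always (from a - a). The set is symmetric: if d ∈ A - A then -d ∈ A - A.
Enumerate nonzero differences d = a - a' with a > a' (then include -d):
Positive differences: {1, 2, 3, 5, 6, 7, 8, 9, 10, 13, 14, 15, 16, 17}
Full difference set: {0} ∪ (positive diffs) ∪ (negative diffs).
|A - A| = 1 + 2·14 = 29 (matches direct enumeration: 29).

|A - A| = 29


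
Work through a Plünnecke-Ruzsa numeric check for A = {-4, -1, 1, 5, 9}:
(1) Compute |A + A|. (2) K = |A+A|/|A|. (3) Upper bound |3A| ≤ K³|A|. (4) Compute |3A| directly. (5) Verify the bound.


|A| = 5.
Step 1: Compute A + A by enumerating all 25 pairs.
A + A = {-8, -5, -3, -2, 0, 1, 2, 4, 5, 6, 8, 10, 14, 18}, so |A + A| = 14.
Step 2: Doubling constant K = |A + A|/|A| = 14/5 = 14/5 ≈ 2.8000.
Step 3: Plünnecke-Ruzsa gives |3A| ≤ K³·|A| = (2.8000)³ · 5 ≈ 109.7600.
Step 4: Compute 3A = A + A + A directly by enumerating all triples (a,b,c) ∈ A³; |3A| = 26.
Step 5: Check 26 ≤ 109.7600? Yes ✓.

K = 14/5, Plünnecke-Ruzsa bound K³|A| ≈ 109.7600, |3A| = 26, inequality holds.


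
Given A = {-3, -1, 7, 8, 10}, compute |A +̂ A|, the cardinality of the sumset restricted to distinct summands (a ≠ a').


Restricted sumset: A +̂ A = {a + a' : a ∈ A, a' ∈ A, a ≠ a'}.
Equivalently, take A + A and drop any sum 2a that is achievable ONLY as a + a for a ∈ A (i.e. sums representable only with equal summands).
Enumerate pairs (a, a') with a < a' (symmetric, so each unordered pair gives one sum; this covers all a ≠ a'):
  -3 + -1 = -4
  -3 + 7 = 4
  -3 + 8 = 5
  -3 + 10 = 7
  -1 + 7 = 6
  -1 + 8 = 7
  -1 + 10 = 9
  7 + 8 = 15
  7 + 10 = 17
  8 + 10 = 18
Collected distinct sums: {-4, 4, 5, 6, 7, 9, 15, 17, 18}
|A +̂ A| = 9
(Reference bound: |A +̂ A| ≥ 2|A| - 3 for |A| ≥ 2, with |A| = 5 giving ≥ 7.)

|A +̂ A| = 9


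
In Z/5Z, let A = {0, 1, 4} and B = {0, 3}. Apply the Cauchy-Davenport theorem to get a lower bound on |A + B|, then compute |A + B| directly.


Cauchy-Davenport: |A + B| ≥ min(p, |A| + |B| - 1) for A, B nonempty in Z/pZ.
|A| = 3, |B| = 2, p = 5.
CD lower bound = min(5, 3 + 2 - 1) = min(5, 4) = 4.
Compute A + B mod 5 directly:
a = 0: 0+0=0, 0+3=3
a = 1: 1+0=1, 1+3=4
a = 4: 4+0=4, 4+3=2
A + B = {0, 1, 2, 3, 4}, so |A + B| = 5.
Verify: 5 ≥ 4? Yes ✓.

CD lower bound = 4, actual |A + B| = 5.


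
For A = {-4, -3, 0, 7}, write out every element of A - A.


A - A = {a - a' : a, a' ∈ A}.
Compute a - a' for each ordered pair (a, a'):
a = -4: -4--4=0, -4--3=-1, -4-0=-4, -4-7=-11
a = -3: -3--4=1, -3--3=0, -3-0=-3, -3-7=-10
a = 0: 0--4=4, 0--3=3, 0-0=0, 0-7=-7
a = 7: 7--4=11, 7--3=10, 7-0=7, 7-7=0
Collecting distinct values (and noting 0 appears from a-a):
A - A = {-11, -10, -7, -4, -3, -1, 0, 1, 3, 4, 7, 10, 11}
|A - A| = 13

A - A = {-11, -10, -7, -4, -3, -1, 0, 1, 3, 4, 7, 10, 11}


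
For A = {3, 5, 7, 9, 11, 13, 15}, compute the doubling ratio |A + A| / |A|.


|A| = 7.
Compute A + A by enumerating all 49 pairs.
A + A = {6, 8, 10, 12, 14, 16, 18, 20, 22, 24, 26, 28, 30}, so |A + A| = 13.
K = |A + A| / |A| = 13/7 (already in lowest terms) ≈ 1.8571.
Reference: AP of size 7 gives K = 13/7 ≈ 1.8571; a fully generic set of size 7 gives K ≈ 4.0000.

|A| = 7, |A + A| = 13, K = 13/7.


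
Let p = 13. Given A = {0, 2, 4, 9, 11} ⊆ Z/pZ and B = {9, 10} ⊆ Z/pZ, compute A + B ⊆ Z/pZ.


Work in Z/13Z: reduce every sum a + b modulo 13.
Enumerate all 10 pairs:
a = 0: 0+9=9, 0+10=10
a = 2: 2+9=11, 2+10=12
a = 4: 4+9=0, 4+10=1
a = 9: 9+9=5, 9+10=6
a = 11: 11+9=7, 11+10=8
Distinct residues collected: {0, 1, 5, 6, 7, 8, 9, 10, 11, 12}
|A + B| = 10 (out of 13 total residues).

A + B = {0, 1, 5, 6, 7, 8, 9, 10, 11, 12}


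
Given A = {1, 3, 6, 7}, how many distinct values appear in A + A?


A + A = {a + a' : a, a' ∈ A}; |A| = 4.
General bounds: 2|A| - 1 ≤ |A + A| ≤ |A|(|A|+1)/2, i.e. 7 ≤ |A + A| ≤ 10.
Lower bound 2|A|-1 is attained iff A is an arithmetic progression.
Enumerate sums a + a' for a ≤ a' (symmetric, so this suffices):
a = 1: 1+1=2, 1+3=4, 1+6=7, 1+7=8
a = 3: 3+3=6, 3+6=9, 3+7=10
a = 6: 6+6=12, 6+7=13
a = 7: 7+7=14
Distinct sums: {2, 4, 6, 7, 8, 9, 10, 12, 13, 14}
|A + A| = 10

|A + A| = 10


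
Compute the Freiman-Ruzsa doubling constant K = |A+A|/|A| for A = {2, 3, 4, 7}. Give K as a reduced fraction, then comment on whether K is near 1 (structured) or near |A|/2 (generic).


|A| = 4.
Compute A + A by enumerating all 16 pairs.
A + A = {4, 5, 6, 7, 8, 9, 10, 11, 14}, so |A + A| = 9.
K = |A + A| / |A| = 9/4 (already in lowest terms) ≈ 2.2500.
Reference: AP of size 4 gives K = 7/4 ≈ 1.7500; a fully generic set of size 4 gives K ≈ 2.5000.

|A| = 4, |A + A| = 9, K = 9/4.


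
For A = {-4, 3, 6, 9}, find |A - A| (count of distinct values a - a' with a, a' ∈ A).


A - A = {a - a' : a, a' ∈ A}; |A| = 4.
Bounds: 2|A|-1 ≤ |A - A| ≤ |A|² - |A| + 1, i.e. 7 ≤ |A - A| ≤ 13.
Note: 0 ∈ A - A always (from a - a). The set is symmetric: if d ∈ A - A then -d ∈ A - A.
Enumerate nonzero differences d = a - a' with a > a' (then include -d):
Positive differences: {3, 6, 7, 10, 13}
Full difference set: {0} ∪ (positive diffs) ∪ (negative diffs).
|A - A| = 1 + 2·5 = 11 (matches direct enumeration: 11).

|A - A| = 11


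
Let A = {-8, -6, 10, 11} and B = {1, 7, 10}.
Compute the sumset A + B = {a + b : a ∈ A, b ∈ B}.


A + B = {a + b : a ∈ A, b ∈ B}.
Enumerate all |A|·|B| = 4·3 = 12 pairs (a, b) and collect distinct sums.
a = -8: -8+1=-7, -8+7=-1, -8+10=2
a = -6: -6+1=-5, -6+7=1, -6+10=4
a = 10: 10+1=11, 10+7=17, 10+10=20
a = 11: 11+1=12, 11+7=18, 11+10=21
Collecting distinct sums: A + B = {-7, -5, -1, 1, 2, 4, 11, 12, 17, 18, 20, 21}
|A + B| = 12

A + B = {-7, -5, -1, 1, 2, 4, 11, 12, 17, 18, 20, 21}


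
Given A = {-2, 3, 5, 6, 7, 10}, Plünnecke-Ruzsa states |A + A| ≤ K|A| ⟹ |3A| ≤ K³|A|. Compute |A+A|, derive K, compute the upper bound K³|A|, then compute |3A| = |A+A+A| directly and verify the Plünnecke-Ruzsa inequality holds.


|A| = 6.
Step 1: Compute A + A by enumerating all 36 pairs.
A + A = {-4, 1, 3, 4, 5, 6, 8, 9, 10, 11, 12, 13, 14, 15, 16, 17, 20}, so |A + A| = 17.
Step 2: Doubling constant K = |A + A|/|A| = 17/6 = 17/6 ≈ 2.8333.
Step 3: Plünnecke-Ruzsa gives |3A| ≤ K³·|A| = (2.8333)³ · 6 ≈ 136.4722.
Step 4: Compute 3A = A + A + A directly by enumerating all triples (a,b,c) ∈ A³; |3A| = 29.
Step 5: Check 29 ≤ 136.4722? Yes ✓.

K = 17/6, Plünnecke-Ruzsa bound K³|A| ≈ 136.4722, |3A| = 29, inequality holds.


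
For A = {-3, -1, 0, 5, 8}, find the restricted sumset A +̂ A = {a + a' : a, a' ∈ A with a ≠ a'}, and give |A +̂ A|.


Restricted sumset: A +̂ A = {a + a' : a ∈ A, a' ∈ A, a ≠ a'}.
Equivalently, take A + A and drop any sum 2a that is achievable ONLY as a + a for a ∈ A (i.e. sums representable only with equal summands).
Enumerate pairs (a, a') with a < a' (symmetric, so each unordered pair gives one sum; this covers all a ≠ a'):
  -3 + -1 = -4
  -3 + 0 = -3
  -3 + 5 = 2
  -3 + 8 = 5
  -1 + 0 = -1
  -1 + 5 = 4
  -1 + 8 = 7
  0 + 5 = 5
  0 + 8 = 8
  5 + 8 = 13
Collected distinct sums: {-4, -3, -1, 2, 4, 5, 7, 8, 13}
|A +̂ A| = 9
(Reference bound: |A +̂ A| ≥ 2|A| - 3 for |A| ≥ 2, with |A| = 5 giving ≥ 7.)

|A +̂ A| = 9


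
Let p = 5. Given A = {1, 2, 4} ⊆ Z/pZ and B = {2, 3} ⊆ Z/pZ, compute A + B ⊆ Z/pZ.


Work in Z/5Z: reduce every sum a + b modulo 5.
Enumerate all 6 pairs:
a = 1: 1+2=3, 1+3=4
a = 2: 2+2=4, 2+3=0
a = 4: 4+2=1, 4+3=2
Distinct residues collected: {0, 1, 2, 3, 4}
|A + B| = 5 (out of 5 total residues).

A + B = {0, 1, 2, 3, 4}


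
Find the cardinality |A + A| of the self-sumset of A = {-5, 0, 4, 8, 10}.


A + A = {a + a' : a, a' ∈ A}; |A| = 5.
General bounds: 2|A| - 1 ≤ |A + A| ≤ |A|(|A|+1)/2, i.e. 9 ≤ |A + A| ≤ 15.
Lower bound 2|A|-1 is attained iff A is an arithmetic progression.
Enumerate sums a + a' for a ≤ a' (symmetric, so this suffices):
a = -5: -5+-5=-10, -5+0=-5, -5+4=-1, -5+8=3, -5+10=5
a = 0: 0+0=0, 0+4=4, 0+8=8, 0+10=10
a = 4: 4+4=8, 4+8=12, 4+10=14
a = 8: 8+8=16, 8+10=18
a = 10: 10+10=20
Distinct sums: {-10, -5, -1, 0, 3, 4, 5, 8, 10, 12, 14, 16, 18, 20}
|A + A| = 14

|A + A| = 14


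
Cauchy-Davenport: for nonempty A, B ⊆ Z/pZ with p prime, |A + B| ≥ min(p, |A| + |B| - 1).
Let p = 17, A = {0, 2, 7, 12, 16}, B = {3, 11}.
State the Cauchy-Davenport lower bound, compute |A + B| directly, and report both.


Cauchy-Davenport: |A + B| ≥ min(p, |A| + |B| - 1) for A, B nonempty in Z/pZ.
|A| = 5, |B| = 2, p = 17.
CD lower bound = min(17, 5 + 2 - 1) = min(17, 6) = 6.
Compute A + B mod 17 directly:
a = 0: 0+3=3, 0+11=11
a = 2: 2+3=5, 2+11=13
a = 7: 7+3=10, 7+11=1
a = 12: 12+3=15, 12+11=6
a = 16: 16+3=2, 16+11=10
A + B = {1, 2, 3, 5, 6, 10, 11, 13, 15}, so |A + B| = 9.
Verify: 9 ≥ 6? Yes ✓.

CD lower bound = 6, actual |A + B| = 9.


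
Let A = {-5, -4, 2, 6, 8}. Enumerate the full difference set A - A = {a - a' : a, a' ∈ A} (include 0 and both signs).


A - A = {a - a' : a, a' ∈ A}.
Compute a - a' for each ordered pair (a, a'):
a = -5: -5--5=0, -5--4=-1, -5-2=-7, -5-6=-11, -5-8=-13
a = -4: -4--5=1, -4--4=0, -4-2=-6, -4-6=-10, -4-8=-12
a = 2: 2--5=7, 2--4=6, 2-2=0, 2-6=-4, 2-8=-6
a = 6: 6--5=11, 6--4=10, 6-2=4, 6-6=0, 6-8=-2
a = 8: 8--5=13, 8--4=12, 8-2=6, 8-6=2, 8-8=0
Collecting distinct values (and noting 0 appears from a-a):
A - A = {-13, -12, -11, -10, -7, -6, -4, -2, -1, 0, 1, 2, 4, 6, 7, 10, 11, 12, 13}
|A - A| = 19

A - A = {-13, -12, -11, -10, -7, -6, -4, -2, -1, 0, 1, 2, 4, 6, 7, 10, 11, 12, 13}


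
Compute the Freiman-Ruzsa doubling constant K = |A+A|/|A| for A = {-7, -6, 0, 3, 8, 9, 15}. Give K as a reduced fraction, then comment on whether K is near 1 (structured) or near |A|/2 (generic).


|A| = 7.
Compute A + A by enumerating all 49 pairs.
A + A = {-14, -13, -12, -7, -6, -4, -3, 0, 1, 2, 3, 6, 8, 9, 11, 12, 15, 16, 17, 18, 23, 24, 30}, so |A + A| = 23.
K = |A + A| / |A| = 23/7 (already in lowest terms) ≈ 3.2857.
Reference: AP of size 7 gives K = 13/7 ≈ 1.8571; a fully generic set of size 7 gives K ≈ 4.0000.

|A| = 7, |A + A| = 23, K = 23/7.


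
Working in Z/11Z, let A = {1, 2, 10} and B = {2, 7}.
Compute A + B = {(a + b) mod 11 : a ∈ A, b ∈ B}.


Work in Z/11Z: reduce every sum a + b modulo 11.
Enumerate all 6 pairs:
a = 1: 1+2=3, 1+7=8
a = 2: 2+2=4, 2+7=9
a = 10: 10+2=1, 10+7=6
Distinct residues collected: {1, 3, 4, 6, 8, 9}
|A + B| = 6 (out of 11 total residues).

A + B = {1, 3, 4, 6, 8, 9}


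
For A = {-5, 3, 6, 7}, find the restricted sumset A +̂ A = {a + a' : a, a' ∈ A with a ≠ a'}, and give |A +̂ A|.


Restricted sumset: A +̂ A = {a + a' : a ∈ A, a' ∈ A, a ≠ a'}.
Equivalently, take A + A and drop any sum 2a that is achievable ONLY as a + a for a ∈ A (i.e. sums representable only with equal summands).
Enumerate pairs (a, a') with a < a' (symmetric, so each unordered pair gives one sum; this covers all a ≠ a'):
  -5 + 3 = -2
  -5 + 6 = 1
  -5 + 7 = 2
  3 + 6 = 9
  3 + 7 = 10
  6 + 7 = 13
Collected distinct sums: {-2, 1, 2, 9, 10, 13}
|A +̂ A| = 6
(Reference bound: |A +̂ A| ≥ 2|A| - 3 for |A| ≥ 2, with |A| = 4 giving ≥ 5.)

|A +̂ A| = 6


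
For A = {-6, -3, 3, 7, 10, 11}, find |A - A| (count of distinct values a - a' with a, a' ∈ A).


A - A = {a - a' : a, a' ∈ A}; |A| = 6.
Bounds: 2|A|-1 ≤ |A - A| ≤ |A|² - |A| + 1, i.e. 11 ≤ |A - A| ≤ 31.
Note: 0 ∈ A - A always (from a - a). The set is symmetric: if d ∈ A - A then -d ∈ A - A.
Enumerate nonzero differences d = a - a' with a > a' (then include -d):
Positive differences: {1, 3, 4, 6, 7, 8, 9, 10, 13, 14, 16, 17}
Full difference set: {0} ∪ (positive diffs) ∪ (negative diffs).
|A - A| = 1 + 2·12 = 25 (matches direct enumeration: 25).

|A - A| = 25


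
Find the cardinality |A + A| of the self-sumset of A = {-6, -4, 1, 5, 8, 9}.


A + A = {a + a' : a, a' ∈ A}; |A| = 6.
General bounds: 2|A| - 1 ≤ |A + A| ≤ |A|(|A|+1)/2, i.e. 11 ≤ |A + A| ≤ 21.
Lower bound 2|A|-1 is attained iff A is an arithmetic progression.
Enumerate sums a + a' for a ≤ a' (symmetric, so this suffices):
a = -6: -6+-6=-12, -6+-4=-10, -6+1=-5, -6+5=-1, -6+8=2, -6+9=3
a = -4: -4+-4=-8, -4+1=-3, -4+5=1, -4+8=4, -4+9=5
a = 1: 1+1=2, 1+5=6, 1+8=9, 1+9=10
a = 5: 5+5=10, 5+8=13, 5+9=14
a = 8: 8+8=16, 8+9=17
a = 9: 9+9=18
Distinct sums: {-12, -10, -8, -5, -3, -1, 1, 2, 3, 4, 5, 6, 9, 10, 13, 14, 16, 17, 18}
|A + A| = 19

|A + A| = 19


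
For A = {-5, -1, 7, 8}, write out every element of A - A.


A - A = {a - a' : a, a' ∈ A}.
Compute a - a' for each ordered pair (a, a'):
a = -5: -5--5=0, -5--1=-4, -5-7=-12, -5-8=-13
a = -1: -1--5=4, -1--1=0, -1-7=-8, -1-8=-9
a = 7: 7--5=12, 7--1=8, 7-7=0, 7-8=-1
a = 8: 8--5=13, 8--1=9, 8-7=1, 8-8=0
Collecting distinct values (and noting 0 appears from a-a):
A - A = {-13, -12, -9, -8, -4, -1, 0, 1, 4, 8, 9, 12, 13}
|A - A| = 13

A - A = {-13, -12, -9, -8, -4, -1, 0, 1, 4, 8, 9, 12, 13}


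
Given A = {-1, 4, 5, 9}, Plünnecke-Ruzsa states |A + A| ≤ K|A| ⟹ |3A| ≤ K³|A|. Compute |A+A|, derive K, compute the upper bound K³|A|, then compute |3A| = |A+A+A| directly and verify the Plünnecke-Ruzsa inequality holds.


|A| = 4.
Step 1: Compute A + A by enumerating all 16 pairs.
A + A = {-2, 3, 4, 8, 9, 10, 13, 14, 18}, so |A + A| = 9.
Step 2: Doubling constant K = |A + A|/|A| = 9/4 = 9/4 ≈ 2.2500.
Step 3: Plünnecke-Ruzsa gives |3A| ≤ K³·|A| = (2.2500)³ · 4 ≈ 45.5625.
Step 4: Compute 3A = A + A + A directly by enumerating all triples (a,b,c) ∈ A³; |3A| = 16.
Step 5: Check 16 ≤ 45.5625? Yes ✓.

K = 9/4, Plünnecke-Ruzsa bound K³|A| ≈ 45.5625, |3A| = 16, inequality holds.


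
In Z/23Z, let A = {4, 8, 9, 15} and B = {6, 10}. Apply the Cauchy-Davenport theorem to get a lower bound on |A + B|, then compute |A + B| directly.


Cauchy-Davenport: |A + B| ≥ min(p, |A| + |B| - 1) for A, B nonempty in Z/pZ.
|A| = 4, |B| = 2, p = 23.
CD lower bound = min(23, 4 + 2 - 1) = min(23, 5) = 5.
Compute A + B mod 23 directly:
a = 4: 4+6=10, 4+10=14
a = 8: 8+6=14, 8+10=18
a = 9: 9+6=15, 9+10=19
a = 15: 15+6=21, 15+10=2
A + B = {2, 10, 14, 15, 18, 19, 21}, so |A + B| = 7.
Verify: 7 ≥ 5? Yes ✓.

CD lower bound = 5, actual |A + B| = 7.


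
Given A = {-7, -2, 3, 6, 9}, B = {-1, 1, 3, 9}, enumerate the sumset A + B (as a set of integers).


A + B = {a + b : a ∈ A, b ∈ B}.
Enumerate all |A|·|B| = 5·4 = 20 pairs (a, b) and collect distinct sums.
a = -7: -7+-1=-8, -7+1=-6, -7+3=-4, -7+9=2
a = -2: -2+-1=-3, -2+1=-1, -2+3=1, -2+9=7
a = 3: 3+-1=2, 3+1=4, 3+3=6, 3+9=12
a = 6: 6+-1=5, 6+1=7, 6+3=9, 6+9=15
a = 9: 9+-1=8, 9+1=10, 9+3=12, 9+9=18
Collecting distinct sums: A + B = {-8, -6, -4, -3, -1, 1, 2, 4, 5, 6, 7, 8, 9, 10, 12, 15, 18}
|A + B| = 17

A + B = {-8, -6, -4, -3, -1, 1, 2, 4, 5, 6, 7, 8, 9, 10, 12, 15, 18}


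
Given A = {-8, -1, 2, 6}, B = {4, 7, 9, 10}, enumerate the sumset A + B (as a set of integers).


A + B = {a + b : a ∈ A, b ∈ B}.
Enumerate all |A|·|B| = 4·4 = 16 pairs (a, b) and collect distinct sums.
a = -8: -8+4=-4, -8+7=-1, -8+9=1, -8+10=2
a = -1: -1+4=3, -1+7=6, -1+9=8, -1+10=9
a = 2: 2+4=6, 2+7=9, 2+9=11, 2+10=12
a = 6: 6+4=10, 6+7=13, 6+9=15, 6+10=16
Collecting distinct sums: A + B = {-4, -1, 1, 2, 3, 6, 8, 9, 10, 11, 12, 13, 15, 16}
|A + B| = 14

A + B = {-4, -1, 1, 2, 3, 6, 8, 9, 10, 11, 12, 13, 15, 16}


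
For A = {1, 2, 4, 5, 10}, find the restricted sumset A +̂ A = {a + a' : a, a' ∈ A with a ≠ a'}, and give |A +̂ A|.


Restricted sumset: A +̂ A = {a + a' : a ∈ A, a' ∈ A, a ≠ a'}.
Equivalently, take A + A and drop any sum 2a that is achievable ONLY as a + a for a ∈ A (i.e. sums representable only with equal summands).
Enumerate pairs (a, a') with a < a' (symmetric, so each unordered pair gives one sum; this covers all a ≠ a'):
  1 + 2 = 3
  1 + 4 = 5
  1 + 5 = 6
  1 + 10 = 11
  2 + 4 = 6
  2 + 5 = 7
  2 + 10 = 12
  4 + 5 = 9
  4 + 10 = 14
  5 + 10 = 15
Collected distinct sums: {3, 5, 6, 7, 9, 11, 12, 14, 15}
|A +̂ A| = 9
(Reference bound: |A +̂ A| ≥ 2|A| - 3 for |A| ≥ 2, with |A| = 5 giving ≥ 7.)

|A +̂ A| = 9


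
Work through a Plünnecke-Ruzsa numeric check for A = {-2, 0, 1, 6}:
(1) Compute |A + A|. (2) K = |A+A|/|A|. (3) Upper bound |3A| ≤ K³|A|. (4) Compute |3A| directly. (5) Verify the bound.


|A| = 4.
Step 1: Compute A + A by enumerating all 16 pairs.
A + A = {-4, -2, -1, 0, 1, 2, 4, 6, 7, 12}, so |A + A| = 10.
Step 2: Doubling constant K = |A + A|/|A| = 10/4 = 10/4 ≈ 2.5000.
Step 3: Plünnecke-Ruzsa gives |3A| ≤ K³·|A| = (2.5000)³ · 4 ≈ 62.5000.
Step 4: Compute 3A = A + A + A directly by enumerating all triples (a,b,c) ∈ A³; |3A| = 18.
Step 5: Check 18 ≤ 62.5000? Yes ✓.

K = 10/4, Plünnecke-Ruzsa bound K³|A| ≈ 62.5000, |3A| = 18, inequality holds.


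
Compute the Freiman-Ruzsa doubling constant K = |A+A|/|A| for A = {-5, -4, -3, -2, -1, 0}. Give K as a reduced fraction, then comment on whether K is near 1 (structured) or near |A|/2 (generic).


|A| = 6.
Compute A + A by enumerating all 36 pairs.
A + A = {-10, -9, -8, -7, -6, -5, -4, -3, -2, -1, 0}, so |A + A| = 11.
K = |A + A| / |A| = 11/6 (already in lowest terms) ≈ 1.8333.
Reference: AP of size 6 gives K = 11/6 ≈ 1.8333; a fully generic set of size 6 gives K ≈ 3.5000.

|A| = 6, |A + A| = 11, K = 11/6.


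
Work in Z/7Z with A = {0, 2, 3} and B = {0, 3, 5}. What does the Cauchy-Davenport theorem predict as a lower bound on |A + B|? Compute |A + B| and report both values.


Cauchy-Davenport: |A + B| ≥ min(p, |A| + |B| - 1) for A, B nonempty in Z/pZ.
|A| = 3, |B| = 3, p = 7.
CD lower bound = min(7, 3 + 3 - 1) = min(7, 5) = 5.
Compute A + B mod 7 directly:
a = 0: 0+0=0, 0+3=3, 0+5=5
a = 2: 2+0=2, 2+3=5, 2+5=0
a = 3: 3+0=3, 3+3=6, 3+5=1
A + B = {0, 1, 2, 3, 5, 6}, so |A + B| = 6.
Verify: 6 ≥ 5? Yes ✓.

CD lower bound = 5, actual |A + B| = 6.


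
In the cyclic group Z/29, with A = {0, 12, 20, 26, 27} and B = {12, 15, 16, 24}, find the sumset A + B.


Work in Z/29Z: reduce every sum a + b modulo 29.
Enumerate all 20 pairs:
a = 0: 0+12=12, 0+15=15, 0+16=16, 0+24=24
a = 12: 12+12=24, 12+15=27, 12+16=28, 12+24=7
a = 20: 20+12=3, 20+15=6, 20+16=7, 20+24=15
a = 26: 26+12=9, 26+15=12, 26+16=13, 26+24=21
a = 27: 27+12=10, 27+15=13, 27+16=14, 27+24=22
Distinct residues collected: {3, 6, 7, 9, 10, 12, 13, 14, 15, 16, 21, 22, 24, 27, 28}
|A + B| = 15 (out of 29 total residues).

A + B = {3, 6, 7, 9, 10, 12, 13, 14, 15, 16, 21, 22, 24, 27, 28}
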